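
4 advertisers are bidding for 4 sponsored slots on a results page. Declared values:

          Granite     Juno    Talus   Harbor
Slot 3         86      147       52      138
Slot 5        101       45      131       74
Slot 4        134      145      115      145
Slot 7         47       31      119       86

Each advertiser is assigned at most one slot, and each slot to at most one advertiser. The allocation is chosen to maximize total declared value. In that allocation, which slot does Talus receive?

Talus receives Slot 7.

Optimal: Granite→Slot 5 ($101), Juno→Slot 3 ($147), Talus→Slot 7 ($119), Harbor→Slot 4 ($145) — total 101+147+119+145 = $512.
Row-greedy (each advertiser in turn takes its best remaining slot) gives $498, worse by 14.
Next-best assignment: Granite→Slot 5, Juno→Slot 4, Talus→Slot 7, Harbor→Slot 3 = $503.
Every other assignment is strictly worse.
Talus's own top slot is Slot 5 ($131), but forcing Talus→Slot 5 and reassigning the rest optimally gives only $498 — worse by 14.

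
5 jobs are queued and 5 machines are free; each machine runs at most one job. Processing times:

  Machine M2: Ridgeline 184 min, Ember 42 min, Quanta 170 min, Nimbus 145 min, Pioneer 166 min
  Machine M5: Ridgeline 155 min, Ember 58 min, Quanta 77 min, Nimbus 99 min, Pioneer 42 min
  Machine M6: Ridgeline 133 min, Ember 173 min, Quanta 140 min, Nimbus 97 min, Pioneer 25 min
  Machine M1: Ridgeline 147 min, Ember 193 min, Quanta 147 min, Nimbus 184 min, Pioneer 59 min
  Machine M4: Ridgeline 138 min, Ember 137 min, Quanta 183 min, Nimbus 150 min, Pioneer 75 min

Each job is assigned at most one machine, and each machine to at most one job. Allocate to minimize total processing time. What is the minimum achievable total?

Treat this as an assignment problem: match each job to one machine.
Optimal: Ridgeline→Machine M4 (138 min), Ember→Machine M2 (42 min), Quanta→Machine M5 (77 min), Nimbus→Machine M6 (97 min), Pioneer→Machine M1 (59 min) — total 138+42+77+97+59 = 413 min.
Next-best assignment: Ridgeline→Machine M1, Ember→Machine M2, Quanta→Machine M5, Nimbus→Machine M6, Pioneer→Machine M4 = 438 min.

Minimum total: 413 min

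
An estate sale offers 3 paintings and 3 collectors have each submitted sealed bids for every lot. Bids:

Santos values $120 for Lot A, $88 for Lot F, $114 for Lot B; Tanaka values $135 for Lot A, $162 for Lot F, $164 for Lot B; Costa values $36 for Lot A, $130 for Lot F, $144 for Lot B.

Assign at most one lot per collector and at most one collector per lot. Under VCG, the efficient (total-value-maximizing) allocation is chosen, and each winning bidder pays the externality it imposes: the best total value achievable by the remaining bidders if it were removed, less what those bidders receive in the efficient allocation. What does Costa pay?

Costa pays $2.

Efficient allocation: Santos→Lot A ($120), Tanaka→Lot F ($162), Costa→Lot B ($144); total welfare W = $426.
Costa receives Lot B at value $144, so the others get W − 144 = $282.
Without Costa: best allocation of the remaining 2 bidders over all 3 lots is Santos→Lot A ($120), Tanaka→Lot B ($164), total $284.
VCG payment = (others' best without Costa) − (others' welfare with Costa) = 284 − 282 = $2.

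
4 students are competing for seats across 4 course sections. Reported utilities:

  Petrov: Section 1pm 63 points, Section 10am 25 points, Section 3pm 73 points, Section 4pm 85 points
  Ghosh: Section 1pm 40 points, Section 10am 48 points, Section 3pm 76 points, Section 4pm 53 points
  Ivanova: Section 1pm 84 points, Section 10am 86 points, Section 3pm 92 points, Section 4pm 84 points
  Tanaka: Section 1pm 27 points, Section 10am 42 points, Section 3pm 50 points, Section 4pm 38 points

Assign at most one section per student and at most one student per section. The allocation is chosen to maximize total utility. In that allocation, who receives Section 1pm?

Ivanova receives Section 1pm.

This is a one-to-one assignment (maximum-weight bipartite matching).
Optimal: Petrov→Section 4pm (85 points), Ghosh→Section 3pm (76 points), Ivanova→Section 1pm (84 points), Tanaka→Section 10am (42 points) — total 85+76+84+42 = 287 points.
Max-entry greedy (repeatedly take the single best remaining cell) gives 252 points, worse by 35.
Ivanova's own top section is Section 3pm (92 points), but forcing Ivanova→Section 3pm and reassigning the rest optimally gives only 259 points — worse by 28.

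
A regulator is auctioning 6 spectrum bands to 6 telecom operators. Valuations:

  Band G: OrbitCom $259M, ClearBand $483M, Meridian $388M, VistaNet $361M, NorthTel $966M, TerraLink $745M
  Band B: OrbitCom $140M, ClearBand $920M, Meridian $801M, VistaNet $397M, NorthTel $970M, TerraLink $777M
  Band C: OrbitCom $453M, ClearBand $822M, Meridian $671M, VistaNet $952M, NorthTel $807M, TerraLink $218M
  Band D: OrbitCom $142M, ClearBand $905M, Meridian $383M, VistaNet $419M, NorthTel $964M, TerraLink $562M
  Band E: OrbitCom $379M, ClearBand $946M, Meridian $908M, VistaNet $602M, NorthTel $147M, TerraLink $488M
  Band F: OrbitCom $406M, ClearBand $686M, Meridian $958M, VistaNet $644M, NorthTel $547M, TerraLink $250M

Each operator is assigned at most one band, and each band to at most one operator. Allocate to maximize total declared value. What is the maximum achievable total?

This is the linear assignment problem.
Optimal: OrbitCom→Band E ($379M), ClearBand→Band D ($905M), Meridian→Band F ($958M), VistaNet→Band C ($952M), NorthTel→Band G ($966M), TerraLink→Band B ($777M) — total 379+905+958+952+966+777 = $4937M.
Row-greedy (each operator in turn takes its best remaining band) gives $4491M, worse by 446.
Next-best assignment: OrbitCom→Band E, ClearBand→Band B, Meridian→Band F, VistaNet→Band C, NorthTel→Band D, TerraLink→Band G = $4918M.
No other one-to-one assignment exceeds $4937M.

Max total: $4937M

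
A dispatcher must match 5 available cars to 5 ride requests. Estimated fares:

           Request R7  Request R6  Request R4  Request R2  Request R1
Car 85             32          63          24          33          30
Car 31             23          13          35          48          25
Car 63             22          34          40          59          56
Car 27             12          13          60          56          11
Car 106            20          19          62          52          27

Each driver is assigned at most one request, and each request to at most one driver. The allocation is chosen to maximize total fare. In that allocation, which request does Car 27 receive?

Car 27 receives Request R2.

Optimal: Car 85→Request R6 ($63), Car 31→Request R7 ($23), Car 63→Request R1 ($56), Car 27→Request R2 ($56), Car 106→Request R4 ($62) — total 63+23+56+56+62 = $260.
Column-greedy (each request in turn goes to its best remaining driver) gives $209, worse by 51.
Every other assignment is strictly worse.
Car 27's own top request is Request R4 ($60), but forcing Car 27→Request R4 and reassigning the rest optimally gives only $254 — worse by 6.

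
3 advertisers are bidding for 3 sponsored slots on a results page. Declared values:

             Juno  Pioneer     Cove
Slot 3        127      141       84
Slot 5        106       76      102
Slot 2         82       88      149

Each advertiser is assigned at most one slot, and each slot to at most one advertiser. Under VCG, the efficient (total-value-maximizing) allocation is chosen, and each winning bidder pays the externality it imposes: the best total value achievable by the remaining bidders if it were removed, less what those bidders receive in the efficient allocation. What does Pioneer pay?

Pioneer pays $21.

Efficient allocation: Juno→Slot 5 ($106), Pioneer→Slot 3 ($141), Cove→Slot 2 ($149); total welfare W = $396.
Pioneer receives Slot 3 at value $141, so the others get W − 141 = $255.
Without Pioneer: best allocation of the remaining 2 bidders over all 3 slots is Juno→Slot 3 ($127), Cove→Slot 2 ($149), total $276.
VCG payment = (others' best without Pioneer) − (others' welfare with Pioneer) = 276 − 255 = $21.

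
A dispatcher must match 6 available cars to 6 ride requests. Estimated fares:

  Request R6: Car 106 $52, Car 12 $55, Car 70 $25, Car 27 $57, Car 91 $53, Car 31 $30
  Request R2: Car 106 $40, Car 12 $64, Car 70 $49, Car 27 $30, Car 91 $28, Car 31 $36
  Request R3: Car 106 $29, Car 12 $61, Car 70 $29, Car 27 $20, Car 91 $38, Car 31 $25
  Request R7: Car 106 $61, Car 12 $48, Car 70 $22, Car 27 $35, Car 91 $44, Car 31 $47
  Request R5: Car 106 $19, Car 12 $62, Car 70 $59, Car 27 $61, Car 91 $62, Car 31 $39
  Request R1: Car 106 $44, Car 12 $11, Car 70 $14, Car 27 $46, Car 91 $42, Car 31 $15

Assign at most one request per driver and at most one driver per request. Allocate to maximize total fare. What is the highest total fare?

Max total: $320

Treat this as an assignment problem: match each driver to one request.
Optimal: Car 106→Request R1 ($44), Car 12→Request R3 ($61), Car 70→Request R2 ($49), Car 27→Request R6 ($57), Car 91→Request R5 ($62), Car 31→Request R7 ($47) — total 44+61+49+57+62+47 = $320.
Row-greedy (each driver in turn takes its best remaining request) gives $308, worse by 12.
Next-best assignment: Car 106→Request R6, Car 12→Request R3, Car 70→Request R2, Car 27→Request R1, Car 91→Request R5, Car 31→Request R7 = $317.
Swapping Car 27↔Car 91 (Car 27→Request R5 $61, Car 91→Request R6 $53) loses 5.
No other one-to-one assignment exceeds $320.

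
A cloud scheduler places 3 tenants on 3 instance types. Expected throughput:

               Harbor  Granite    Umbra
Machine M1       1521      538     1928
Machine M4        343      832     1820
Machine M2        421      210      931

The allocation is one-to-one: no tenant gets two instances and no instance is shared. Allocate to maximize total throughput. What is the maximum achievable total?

Optimal: Harbor→Machine M1 (1521 ops/s), Granite→Machine M2 (210 ops/s), Umbra→Machine M4 (1820 ops/s) — total 1521+210+1820 = 3551 ops/s.
Next-best assignment: Harbor→Machine M1, Granite→Machine M4, Umbra→Machine M2 = 3284 ops/s.

Maximum total: 3551 ops/s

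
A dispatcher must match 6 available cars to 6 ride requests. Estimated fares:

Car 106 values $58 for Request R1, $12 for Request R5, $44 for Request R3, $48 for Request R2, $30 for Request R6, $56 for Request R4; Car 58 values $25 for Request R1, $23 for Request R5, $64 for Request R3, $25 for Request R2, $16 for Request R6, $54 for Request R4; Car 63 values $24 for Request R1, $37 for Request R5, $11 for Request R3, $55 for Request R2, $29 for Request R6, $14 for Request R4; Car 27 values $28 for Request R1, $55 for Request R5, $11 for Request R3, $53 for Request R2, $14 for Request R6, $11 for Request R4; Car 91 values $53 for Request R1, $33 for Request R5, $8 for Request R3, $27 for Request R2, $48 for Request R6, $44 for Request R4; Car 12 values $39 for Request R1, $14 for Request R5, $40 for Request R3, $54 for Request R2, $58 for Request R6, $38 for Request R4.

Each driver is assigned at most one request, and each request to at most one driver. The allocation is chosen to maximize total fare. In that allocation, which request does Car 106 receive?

Treat this as an assignment problem: match each driver to one request.
Optimal: Car 106→Request R4 ($56), Car 58→Request R3 ($64), Car 63→Request R2 ($55), Car 27→Request R5 ($55), Car 91→Request R1 ($53), Car 12→Request R6 ($58) — total 56+64+55+55+53+58 = $341.
Swapping Car 58↔Car 91 (Car 58→Request R1 $25, Car 91→Request R3 $8) loses 84.
Car 106's own top request is Request R1 ($58), but forcing Car 106→Request R1 and reassigning the rest optimally gives only $334 — worse by 7.

Car 106 receives Request R4.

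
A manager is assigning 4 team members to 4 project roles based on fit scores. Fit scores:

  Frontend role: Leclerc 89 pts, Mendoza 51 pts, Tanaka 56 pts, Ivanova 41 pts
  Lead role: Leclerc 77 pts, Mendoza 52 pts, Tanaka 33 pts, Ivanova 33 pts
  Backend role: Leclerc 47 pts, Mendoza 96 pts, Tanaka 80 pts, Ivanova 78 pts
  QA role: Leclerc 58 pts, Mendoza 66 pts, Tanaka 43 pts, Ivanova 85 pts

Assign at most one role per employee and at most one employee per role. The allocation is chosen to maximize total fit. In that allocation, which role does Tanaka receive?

Tanaka receives Frontend role.

Optimal: Leclerc→Lead role (77 pts), Mendoza→Backend role (96 pts), Tanaka→Frontend role (56 pts), Ivanova→QA role (85 pts) — total 77+96+56+85 = 314 pts.
Row-greedy (each employee in turn takes its best remaining role) gives 261 pts, worse by 53.
No other one-to-one assignment exceeds 314 pts.
Tanaka's own top role is Backend role (80 pts), but forcing Tanaka→Backend role and reassigning the rest optimally gives only 306 pts — worse by 8.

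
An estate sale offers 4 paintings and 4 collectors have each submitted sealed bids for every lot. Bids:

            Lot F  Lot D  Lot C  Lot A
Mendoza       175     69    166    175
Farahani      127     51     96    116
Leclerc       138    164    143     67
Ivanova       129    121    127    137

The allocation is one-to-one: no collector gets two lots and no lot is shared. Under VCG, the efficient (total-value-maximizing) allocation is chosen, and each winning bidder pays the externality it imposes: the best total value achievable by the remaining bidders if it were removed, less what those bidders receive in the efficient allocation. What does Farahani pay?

Farahani pays $9.

Efficient allocation: Mendoza→Lot C ($166), Farahani→Lot F ($127), Leclerc→Lot D ($164), Ivanova→Lot A ($137); total welfare W = $594.
Farahani receives Lot F at value $127, so the others get W − 127 = $467.
Without Farahani: best allocation of the remaining 3 bidders over all 4 lots is Mendoza→Lot F ($175), Leclerc→Lot D ($164), Ivanova→Lot A ($137), total $476.
VCG payment = (others' best without Farahani) − (others' welfare with Farahani) = 476 − 467 = $9.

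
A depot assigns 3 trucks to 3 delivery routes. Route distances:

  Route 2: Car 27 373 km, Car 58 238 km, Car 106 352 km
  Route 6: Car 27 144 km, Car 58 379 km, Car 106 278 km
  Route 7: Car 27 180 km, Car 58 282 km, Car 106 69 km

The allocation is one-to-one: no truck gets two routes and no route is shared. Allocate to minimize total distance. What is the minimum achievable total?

Min total: 451 km

This is the linear assignment problem.
Optimal: Car 27→Route 6 (144 km), Car 58→Route 2 (238 km), Car 106→Route 7 (69 km) — total 144+238+69 = 451 km.
Every other assignment is strictly worse.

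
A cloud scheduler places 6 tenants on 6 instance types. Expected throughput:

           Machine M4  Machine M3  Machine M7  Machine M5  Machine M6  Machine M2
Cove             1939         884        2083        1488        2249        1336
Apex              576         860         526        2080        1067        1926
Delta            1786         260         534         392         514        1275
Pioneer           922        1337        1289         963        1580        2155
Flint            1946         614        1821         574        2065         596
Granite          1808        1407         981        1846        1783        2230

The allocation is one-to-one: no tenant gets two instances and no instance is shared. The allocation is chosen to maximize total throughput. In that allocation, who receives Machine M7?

Cove receives Machine M7.

This is the linear assignment problem.
Optimal: Cove→Machine M7 (2083 ops/s), Apex→Machine M5 (2080 ops/s), Delta→Machine M4 (1786 ops/s), Pioneer→Machine M3 (1337 ops/s), Flint→Machine M6 (2065 ops/s), Granite→Machine M2 (2230 ops/s) — total 2083+2080+1786+1337+2065+2230 = 11581 ops/s.
Max-entry greedy (repeatedly take the single best remaining cell) gives 10376 ops/s, worse by 1205.
Cove's own top instance is Machine M6 (2249 ops/s), but forcing Cove→Machine M6 and reassigning the rest optimally gives only 11503 ops/s — worse by 78.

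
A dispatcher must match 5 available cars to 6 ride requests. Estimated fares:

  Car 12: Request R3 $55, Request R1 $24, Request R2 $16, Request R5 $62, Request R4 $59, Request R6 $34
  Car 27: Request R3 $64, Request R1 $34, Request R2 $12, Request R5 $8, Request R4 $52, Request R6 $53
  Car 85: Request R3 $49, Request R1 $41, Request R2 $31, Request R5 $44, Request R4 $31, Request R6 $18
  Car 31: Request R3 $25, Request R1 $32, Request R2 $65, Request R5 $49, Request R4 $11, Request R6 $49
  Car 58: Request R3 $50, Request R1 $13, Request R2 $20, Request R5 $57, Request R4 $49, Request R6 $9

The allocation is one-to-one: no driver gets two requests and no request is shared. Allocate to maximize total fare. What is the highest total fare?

Max total: $286

Optimal: Car 12→Request R4 ($59), Car 27→Request R3 ($64), Car 85→Request R1 ($41), Car 31→Request R2 ($65), Car 58→Request R5 ($57) — total 59+64+41+65+57 = $286.
Max-entry greedy (repeatedly take the single best remaining cell) gives $281, worse by 5.
Checked against all permutations: $286 is optimal.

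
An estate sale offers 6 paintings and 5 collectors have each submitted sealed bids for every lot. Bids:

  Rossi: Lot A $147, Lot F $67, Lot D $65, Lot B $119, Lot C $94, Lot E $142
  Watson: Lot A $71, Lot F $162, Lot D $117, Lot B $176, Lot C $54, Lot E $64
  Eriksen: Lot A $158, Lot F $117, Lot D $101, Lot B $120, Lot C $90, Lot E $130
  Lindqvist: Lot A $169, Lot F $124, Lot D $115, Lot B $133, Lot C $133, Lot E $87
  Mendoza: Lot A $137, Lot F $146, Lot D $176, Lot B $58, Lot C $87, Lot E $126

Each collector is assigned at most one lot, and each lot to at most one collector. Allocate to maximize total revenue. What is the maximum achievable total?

This is a one-to-one assignment (maximum-weight bipartite matching).
Optimal: Rossi→Lot E ($142), Watson→Lot B ($176), Eriksen→Lot A ($158), Lindqvist→Lot C ($133), Mendoza→Lot D ($176) — total 142+176+158+133+176 = $785.
Column-greedy (each lot in turn goes to its best remaining collector) gives $721, worse by 64.
Next-best assignment: Rossi→Lot E, Watson→Lot B, Eriksen→Lot F, Lindqvist→Lot A, Mendoza→Lot D = $780.

Maximum total: $785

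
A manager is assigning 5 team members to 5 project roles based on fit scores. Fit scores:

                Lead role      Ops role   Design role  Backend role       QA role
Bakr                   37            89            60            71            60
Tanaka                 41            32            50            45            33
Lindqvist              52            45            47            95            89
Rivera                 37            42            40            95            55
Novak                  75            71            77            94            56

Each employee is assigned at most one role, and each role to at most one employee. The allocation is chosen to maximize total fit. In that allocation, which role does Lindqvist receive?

Optimal: Bakr→Ops role (89 pts), Tanaka→Design role (50 pts), Lindqvist→QA role (89 pts), Rivera→Backend role (95 pts), Novak→Lead role (75 pts) — total 89+50+89+95+75 = 398 pts.
Row-greedy (each employee in turn takes its best remaining role) gives 364 pts, worse by 34.
Swapping Tanaka↔Novak (Tanaka→Lead role 41 pts, Novak→Design role 77 pts) loses 7.
No other one-to-one assignment exceeds 398 pts.
Lindqvist's own top role is Backend role (95 pts), but forcing Lindqvist→Backend role and reassigning the rest optimally gives only 364 pts — worse by 34.

Lindqvist receives QA role.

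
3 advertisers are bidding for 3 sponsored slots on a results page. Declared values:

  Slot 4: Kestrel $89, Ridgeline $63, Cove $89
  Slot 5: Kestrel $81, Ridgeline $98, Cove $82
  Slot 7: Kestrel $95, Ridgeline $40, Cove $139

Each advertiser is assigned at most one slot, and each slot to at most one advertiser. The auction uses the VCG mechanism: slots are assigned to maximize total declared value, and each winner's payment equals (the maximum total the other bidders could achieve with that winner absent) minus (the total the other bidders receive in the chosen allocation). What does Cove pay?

Efficient allocation: Kestrel→Slot 4 ($89), Ridgeline→Slot 5 ($98), Cove→Slot 7 ($139); total welfare W = $326.
Cove receives Slot 7 at value $139, so the others get W − 139 = $187.
Without Cove: best allocation of the remaining 2 bidders over all 3 slots is Kestrel→Slot 7 ($95), Ridgeline→Slot 5 ($98), total $193.
VCG payment = (others' best without Cove) − (others' welfare with Cove) = 193 − 187 = $6.

Cove pays $6.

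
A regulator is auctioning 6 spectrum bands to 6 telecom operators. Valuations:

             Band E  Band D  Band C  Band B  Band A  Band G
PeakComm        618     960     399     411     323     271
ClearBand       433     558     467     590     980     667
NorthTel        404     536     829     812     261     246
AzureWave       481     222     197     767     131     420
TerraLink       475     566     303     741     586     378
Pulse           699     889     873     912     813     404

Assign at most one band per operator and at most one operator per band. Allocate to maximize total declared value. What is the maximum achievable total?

Maximum total: $4629M

Treat this as an assignment problem: match each operator to one band.
Optimal: PeakComm→Band D ($960M), ClearBand→Band A ($980M), NorthTel→Band C ($829M), AzureWave→Band G ($420M), TerraLink→Band B ($741M), Pulse→Band E ($699M) — total 960+980+829+420+741+699 = $4629M.
Column-greedy (each band in turn goes to its best remaining operator) gives $4613M, worse by 16.
Swapping Pulse↔AzureWave (Pulse→Band G $404M, AzureWave→Band E $481M) loses 234.
Checked against all permutations: $4629M is optimal.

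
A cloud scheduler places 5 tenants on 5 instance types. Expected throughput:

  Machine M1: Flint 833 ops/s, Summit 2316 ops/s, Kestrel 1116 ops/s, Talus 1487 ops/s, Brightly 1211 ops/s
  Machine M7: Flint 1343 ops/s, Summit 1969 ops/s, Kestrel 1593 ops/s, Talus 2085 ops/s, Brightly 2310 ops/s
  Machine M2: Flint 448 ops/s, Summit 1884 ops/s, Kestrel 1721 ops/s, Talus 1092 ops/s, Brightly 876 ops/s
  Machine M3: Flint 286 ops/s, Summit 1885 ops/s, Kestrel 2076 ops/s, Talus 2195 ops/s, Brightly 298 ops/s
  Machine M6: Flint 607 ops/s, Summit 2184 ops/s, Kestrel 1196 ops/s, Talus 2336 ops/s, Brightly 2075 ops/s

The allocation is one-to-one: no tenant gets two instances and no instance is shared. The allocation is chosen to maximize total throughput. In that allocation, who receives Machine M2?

Kestrel receives Machine M2.

Optimal: Flint→Machine M7 (1343 ops/s), Summit→Machine M1 (2316 ops/s), Kestrel→Machine M2 (1721 ops/s), Talus→Machine M3 (2195 ops/s), Brightly→Machine M6 (2075 ops/s) — total 1343+2316+1721+2195+2075 = 9650 ops/s.
Column-greedy (each instance in turn goes to its best remaining tenant) gives 9149 ops/s, worse by 501.
Every other assignment is strictly worse.
Kestrel's own top instance is Machine M3 (2076 ops/s), but forcing Kestrel→Machine M3 and reassigning the rest optimally gives only 9486 ops/s — worse by 164.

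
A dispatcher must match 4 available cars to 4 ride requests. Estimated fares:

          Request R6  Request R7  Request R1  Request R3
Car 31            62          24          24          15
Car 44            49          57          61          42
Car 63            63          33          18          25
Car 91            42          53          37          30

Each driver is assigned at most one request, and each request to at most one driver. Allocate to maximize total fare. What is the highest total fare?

Optimal: Car 31→Request R6 ($62), Car 44→Request R1 ($61), Car 63→Request R3 ($25), Car 91→Request R7 ($53) — total 62+61+25+53 = $201.
Max-entry greedy (repeatedly take the single best remaining cell) gives $192, worse by 9.
Next-best assignment: Car 31→Request R3, Car 44→Request R1, Car 63→Request R6, Car 91→Request R7 = $192.

Maximum total: $201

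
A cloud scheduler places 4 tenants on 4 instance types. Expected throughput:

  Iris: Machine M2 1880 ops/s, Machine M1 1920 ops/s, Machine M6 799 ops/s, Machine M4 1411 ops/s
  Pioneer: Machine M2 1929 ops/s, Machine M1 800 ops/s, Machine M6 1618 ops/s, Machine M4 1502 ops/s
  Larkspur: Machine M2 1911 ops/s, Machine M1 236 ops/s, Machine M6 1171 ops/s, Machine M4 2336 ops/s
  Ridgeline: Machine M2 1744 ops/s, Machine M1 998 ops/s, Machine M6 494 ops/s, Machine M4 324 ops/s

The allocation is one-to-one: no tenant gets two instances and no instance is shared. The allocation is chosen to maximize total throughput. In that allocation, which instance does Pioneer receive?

Optimal: Iris→Machine M1 (1920 ops/s), Pioneer→Machine M6 (1618 ops/s), Larkspur→Machine M4 (2336 ops/s), Ridgeline→Machine M2 (1744 ops/s) — total 1920+1618+2336+1744 = 7618 ops/s.
Max-entry greedy (repeatedly take the single best remaining cell) gives 6679 ops/s, worse by 939.
Pioneer's own top instance is Machine M2 (1929 ops/s), but forcing Pioneer→Machine M2 and reassigning the rest optimally gives only 6679 ops/s — worse by 939.

Pioneer receives Machine M6.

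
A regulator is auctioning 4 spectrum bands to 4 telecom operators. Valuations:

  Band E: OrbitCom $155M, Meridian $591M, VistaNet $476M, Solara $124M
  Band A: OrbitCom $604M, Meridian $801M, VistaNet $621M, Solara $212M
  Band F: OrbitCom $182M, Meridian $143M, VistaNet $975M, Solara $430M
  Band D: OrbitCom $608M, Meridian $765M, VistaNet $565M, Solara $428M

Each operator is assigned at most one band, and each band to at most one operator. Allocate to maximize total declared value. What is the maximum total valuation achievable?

This is a one-to-one assignment (maximum-weight bipartite matching).
Optimal: OrbitCom→Band A ($604M), Meridian→Band E ($591M), VistaNet→Band F ($975M), Solara→Band D ($428M) — total 604+591+975+428 = $2598M.

Maximum total: $2598M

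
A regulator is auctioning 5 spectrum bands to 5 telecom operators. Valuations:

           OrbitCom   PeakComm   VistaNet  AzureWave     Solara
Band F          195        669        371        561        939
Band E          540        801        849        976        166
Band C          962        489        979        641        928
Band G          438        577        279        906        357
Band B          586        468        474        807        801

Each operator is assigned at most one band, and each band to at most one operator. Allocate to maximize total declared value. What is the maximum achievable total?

Max total: $4211M

Optimal: OrbitCom→Band B ($586M), PeakComm→Band E ($801M), VistaNet→Band C ($979M), AzureWave→Band G ($906M), Solara→Band F ($939M) — total 586+801+979+906+939 = $4211M.
Max-entry greedy (repeatedly take the single best remaining cell) gives $4057M, worse by 154.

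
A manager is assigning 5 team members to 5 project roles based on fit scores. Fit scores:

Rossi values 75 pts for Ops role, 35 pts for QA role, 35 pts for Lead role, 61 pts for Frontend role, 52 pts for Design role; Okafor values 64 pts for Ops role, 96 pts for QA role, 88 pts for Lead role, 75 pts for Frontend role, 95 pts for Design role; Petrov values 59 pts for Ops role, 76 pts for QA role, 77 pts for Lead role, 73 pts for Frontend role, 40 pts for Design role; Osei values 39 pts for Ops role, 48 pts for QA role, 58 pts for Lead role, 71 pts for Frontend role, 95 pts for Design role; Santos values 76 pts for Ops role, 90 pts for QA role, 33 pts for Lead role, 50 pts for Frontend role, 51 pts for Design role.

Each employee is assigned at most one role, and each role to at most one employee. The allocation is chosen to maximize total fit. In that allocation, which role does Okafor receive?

Okafor receives Lead role.

Optimal: Rossi→Ops role (75 pts), Okafor→Lead role (88 pts), Petrov→Frontend role (73 pts), Osei→Design role (95 pts), Santos→QA role (90 pts) — total 75+88+73+95+90 = 421 pts.
Max-entry greedy (repeatedly take the single best remaining cell) gives 405 pts, worse by 16.
Every other assignment is strictly worse.
Okafor's own top role is QA role (96 pts), but forcing Okafor→QA role and reassigning the rest optimally gives only 405 pts — worse by 16.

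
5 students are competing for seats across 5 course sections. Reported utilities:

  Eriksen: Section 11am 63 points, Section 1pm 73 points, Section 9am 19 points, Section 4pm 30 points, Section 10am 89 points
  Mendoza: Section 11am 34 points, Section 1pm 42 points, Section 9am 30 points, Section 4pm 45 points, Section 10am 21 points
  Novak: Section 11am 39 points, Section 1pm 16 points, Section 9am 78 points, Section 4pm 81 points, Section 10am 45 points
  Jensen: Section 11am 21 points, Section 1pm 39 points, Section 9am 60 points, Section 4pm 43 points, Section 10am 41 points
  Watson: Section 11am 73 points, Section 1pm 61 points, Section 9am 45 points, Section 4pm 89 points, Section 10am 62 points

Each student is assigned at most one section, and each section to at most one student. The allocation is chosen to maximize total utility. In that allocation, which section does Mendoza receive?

Mendoza receives Section 1pm.

This is a one-to-one assignment (maximum-weight bipartite matching).
Optimal: Eriksen→Section 10am (89 points), Mendoza→Section 1pm (42 points), Novak→Section 4pm (81 points), Jensen→Section 9am (60 points), Watson→Section 11am (73 points) — total 89+42+81+60+73 = 345 points.
Column-greedy (each section in turn goes to its best remaining student) gives 310 points, worse by 35.
Next-best assignment: Eriksen→Section 10am, Mendoza→Section 11am, Novak→Section 9am, Jensen→Section 1pm, Watson→Section 4pm = 329 points.
Mendoza's own top section is Section 4pm (45 points), but forcing Mendoza→Section 4pm and reassigning the rest optimally gives only 324 points — worse by 21.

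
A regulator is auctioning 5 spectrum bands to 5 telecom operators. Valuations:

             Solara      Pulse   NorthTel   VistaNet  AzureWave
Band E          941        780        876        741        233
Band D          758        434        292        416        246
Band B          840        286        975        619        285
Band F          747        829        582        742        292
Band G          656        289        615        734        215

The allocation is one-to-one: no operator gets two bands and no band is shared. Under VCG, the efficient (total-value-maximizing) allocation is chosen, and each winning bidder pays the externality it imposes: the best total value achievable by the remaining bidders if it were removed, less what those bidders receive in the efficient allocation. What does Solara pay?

Solara pays $7M.

Efficient allocation: Solara→Band E ($941M), Pulse→Band F ($829M), NorthTel→Band B ($975M), VistaNet→Band G ($734M), AzureWave→Band D ($246M); total welfare W = $3725M.
Solara receives Band E at value $941M, so the others get W − 941 = $2784M.
Without Solara: best allocation of the remaining 4 bidders over all 5 bands is Pulse→Band F ($829M), NorthTel→Band B ($975M), VistaNet→Band E ($741M), AzureWave→Band D ($246M), total $2791M.
VCG payment = (others' best without Solara) − (others' welfare with Solara) = 2791 − 2784 = $7M.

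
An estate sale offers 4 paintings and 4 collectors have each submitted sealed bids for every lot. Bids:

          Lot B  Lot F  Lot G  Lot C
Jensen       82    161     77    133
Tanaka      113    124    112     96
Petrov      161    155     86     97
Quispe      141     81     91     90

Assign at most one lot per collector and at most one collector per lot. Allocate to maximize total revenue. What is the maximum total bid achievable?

Maximum total: $541

Optimal: Jensen→Lot C ($133), Tanaka→Lot G ($112), Petrov→Lot F ($155), Quispe→Lot B ($141) — total 133+112+155+141 = $541.
Row-greedy (each collector in turn takes its best remaining lot) gives $462, worse by 79.
Next-best assignment: Jensen→Lot F, Tanaka→Lot G, Petrov→Lot B, Quispe→Lot C = $524.
Swapping Tanaka↔Petrov (Tanaka→Lot F $124, Petrov→Lot G $86) loses 57.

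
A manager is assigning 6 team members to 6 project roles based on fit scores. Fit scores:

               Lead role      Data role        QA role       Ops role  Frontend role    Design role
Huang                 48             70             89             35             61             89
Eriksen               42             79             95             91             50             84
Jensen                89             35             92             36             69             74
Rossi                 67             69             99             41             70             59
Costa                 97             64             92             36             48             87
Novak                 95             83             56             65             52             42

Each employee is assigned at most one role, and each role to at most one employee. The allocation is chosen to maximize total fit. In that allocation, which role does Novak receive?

Novak receives Data role.

This is the linear assignment problem.
Optimal: Huang→Design role (89 pts), Eriksen→Ops role (91 pts), Jensen→Frontend role (69 pts), Rossi→QA role (99 pts), Costa→Lead role (97 pts), Novak→Data role (83 pts) — total 89+91+69+99+97+83 = 528 pts.
Row-greedy (each employee in turn takes its best remaining role) gives 509 pts, worse by 19.
No other one-to-one assignment exceeds 528 pts.
Novak's own top role is Lead role (95 pts), but forcing Novak→Lead role and reassigning the rest optimally gives only 511 pts — worse by 17.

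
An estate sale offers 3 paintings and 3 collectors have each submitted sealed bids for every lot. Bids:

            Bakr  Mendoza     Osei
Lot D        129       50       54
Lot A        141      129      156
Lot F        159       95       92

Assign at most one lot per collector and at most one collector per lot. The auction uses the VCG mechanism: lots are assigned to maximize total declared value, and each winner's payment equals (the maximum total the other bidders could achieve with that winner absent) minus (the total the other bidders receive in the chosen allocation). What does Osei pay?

Efficient allocation: Bakr→Lot D ($129), Mendoza→Lot F ($95), Osei→Lot A ($156); total welfare W = $380.
Osei receives Lot A at value $156, so the others get W − 156 = $224.
Without Osei: best allocation of the remaining 2 bidders over all 3 lots is Bakr→Lot F ($159), Mendoza→Lot A ($129), total $288.
VCG payment = (others' best without Osei) − (others' welfare with Osei) = 288 − 224 = $64.

Osei pays $64.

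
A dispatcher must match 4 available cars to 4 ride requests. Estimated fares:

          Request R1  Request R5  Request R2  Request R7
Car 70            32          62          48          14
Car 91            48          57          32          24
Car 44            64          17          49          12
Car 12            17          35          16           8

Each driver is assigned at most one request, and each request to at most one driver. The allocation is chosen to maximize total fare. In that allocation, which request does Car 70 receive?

This is the linear assignment problem.
Optimal: Car 70→Request R2 ($48), Car 91→Request R5 ($57), Car 44→Request R1 ($64), Car 12→Request R7 ($8) — total 48+57+64+8 = $177.
Column-greedy (each request in turn goes to its best remaining driver) gives $166, worse by 11.
Checked against all permutations: $177 is optimal.
Car 70's own top request is Request R5 ($62), but forcing Car 70→Request R5 and reassigning the rest optimally gives only $167 — worse by 10.

Car 70 receives Request R2.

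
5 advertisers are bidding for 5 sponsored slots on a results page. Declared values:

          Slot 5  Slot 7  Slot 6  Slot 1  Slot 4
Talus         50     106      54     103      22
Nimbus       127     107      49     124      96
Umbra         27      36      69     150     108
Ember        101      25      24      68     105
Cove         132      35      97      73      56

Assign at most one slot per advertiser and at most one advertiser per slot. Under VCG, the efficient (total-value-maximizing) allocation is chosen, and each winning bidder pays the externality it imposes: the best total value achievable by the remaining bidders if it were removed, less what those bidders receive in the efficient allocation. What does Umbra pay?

Efficient allocation: Talus→Slot 7 ($106), Nimbus→Slot 5 ($127), Umbra→Slot 1 ($150), Ember→Slot 4 ($105), Cove→Slot 6 ($97); total welfare W = $585.
Umbra receives Slot 1 at value $150, so the others get W − 150 = $435.
Without Umbra: best allocation of the remaining 4 bidders over all 5 slots is Talus→Slot 7 ($106), Nimbus→Slot 1 ($124), Ember→Slot 4 ($105), Cove→Slot 5 ($132), total $467.
VCG payment = (others' best without Umbra) − (others' welfare with Umbra) = 467 − 435 = $32.

Umbra pays $32.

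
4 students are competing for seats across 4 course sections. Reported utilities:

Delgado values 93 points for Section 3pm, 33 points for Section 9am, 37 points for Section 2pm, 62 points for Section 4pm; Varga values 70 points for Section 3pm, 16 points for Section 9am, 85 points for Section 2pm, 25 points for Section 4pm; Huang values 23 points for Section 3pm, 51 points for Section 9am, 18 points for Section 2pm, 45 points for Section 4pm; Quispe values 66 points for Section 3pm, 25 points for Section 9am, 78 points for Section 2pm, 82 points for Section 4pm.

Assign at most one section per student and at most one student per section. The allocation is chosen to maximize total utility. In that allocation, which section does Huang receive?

Huang receives Section 9am.

Optimal: Delgado→Section 3pm (93 points), Varga→Section 2pm (85 points), Huang→Section 9am (51 points), Quispe→Section 4pm (82 points) — total 93+85+51+82 = 311 points.
Swapping Delgado↔Varga (Delgado→Section 2pm 37 points, Varga→Section 3pm 70 points) loses 71.
No other one-to-one assignment exceeds 311 points.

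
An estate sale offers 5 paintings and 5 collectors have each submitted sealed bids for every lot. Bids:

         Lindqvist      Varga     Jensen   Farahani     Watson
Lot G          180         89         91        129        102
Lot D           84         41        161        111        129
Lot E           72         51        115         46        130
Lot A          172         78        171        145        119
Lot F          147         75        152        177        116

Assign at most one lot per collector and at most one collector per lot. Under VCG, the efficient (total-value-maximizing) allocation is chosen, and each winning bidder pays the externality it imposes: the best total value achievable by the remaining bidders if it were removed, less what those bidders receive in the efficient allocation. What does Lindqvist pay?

Lindqvist pays $10.

Efficient allocation: Lindqvist→Lot A ($172), Varga→Lot G ($89), Jensen→Lot D ($161), Farahani→Lot F ($177), Watson→Lot E ($130); total welfare W = $729.
Lindqvist receives Lot A at value $172, so the others get W − 172 = $557.
Without Lindqvist: best allocation of the remaining 4 bidders over all 5 lots is Varga→Lot G ($89), Jensen→Lot A ($171), Farahani→Lot F ($177), Watson→Lot E ($130), total $567.
VCG payment = (others' best without Lindqvist) − (others' welfare with Lindqvist) = 567 − 557 = $10.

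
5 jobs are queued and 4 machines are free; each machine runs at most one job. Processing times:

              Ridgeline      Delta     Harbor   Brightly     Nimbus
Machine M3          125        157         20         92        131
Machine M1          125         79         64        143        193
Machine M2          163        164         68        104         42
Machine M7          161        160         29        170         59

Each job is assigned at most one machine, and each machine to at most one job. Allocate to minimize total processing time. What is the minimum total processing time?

Minimum total: 242 min

Optimal: Brightly→Machine M3 (92 min), Delta→Machine M1 (79 min), Nimbus→Machine M2 (42 min), Harbor→Machine M7 (29 min) — total 92+79+42+29 = 242 min.
Row-greedy (each job in turn takes its cheapest remaining machine) gives 337 min, worse by 95.
Every other assignment is strictly worse.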